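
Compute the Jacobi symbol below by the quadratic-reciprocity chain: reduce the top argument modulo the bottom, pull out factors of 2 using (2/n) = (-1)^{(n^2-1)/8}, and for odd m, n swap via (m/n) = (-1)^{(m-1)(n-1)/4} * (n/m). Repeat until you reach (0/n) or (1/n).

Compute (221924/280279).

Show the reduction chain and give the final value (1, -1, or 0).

-1

221924 = 2^2·55481; (2/280279) = +1 since 280279 mod 8 = 7, so (221924/280279) = (+1)^2·(55481/280279); sign now +1
reciprocity: (55481/280279) = +1·(280279/55481) since 55481 mod 4 = 1, 280279 mod 4 = 3; sign now +1
(280279/55481) = (2874/55481)   [reduce mod 55481]
2874 = 2^1·1437; (2/55481) = +1 since 55481 mod 8 = 1, so (2874/55481) = (+1)^1·(1437/55481); sign now +1
reciprocity: (1437/55481) = +1·(55481/1437) since 1437 mod 4 = 1, 55481 mod 4 = 1; sign now +1
(55481/1437) = (875/1437)   [reduce mod 1437]
reciprocity: (875/1437) = +1·(1437/875) since 875 mod 4 = 3, 1437 mod 4 = 1; sign now +1
(1437/875) = (562/875)   [reduce mod 875]
562 = 2^1·281; (2/875) = -1 since 875 mod 8 = 3, so (562/875) = (-1)^1·(281/875); sign now -1
reciprocity: (281/875) = +1·(875/281) since 281 mod 4 = 1, 875 mod 4 = 3; sign now -1
(875/281) = (32/281)   [reduce mod 281]
32 = 2^5·1; (2/281) = +1 since 281 mod 8 = 1, so (32/281) = (+1)^5·(1/281); sign now -1
(1/281) = 1; final value = sign = -1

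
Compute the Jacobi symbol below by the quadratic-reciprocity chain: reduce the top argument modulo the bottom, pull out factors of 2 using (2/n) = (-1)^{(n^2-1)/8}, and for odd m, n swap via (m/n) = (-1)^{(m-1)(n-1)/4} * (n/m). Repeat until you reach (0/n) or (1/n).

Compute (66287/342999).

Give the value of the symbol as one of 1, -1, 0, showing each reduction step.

-1

flip (66287/342999) -> (342999/66287): both odd, 66287 mod 4 = 3, 342999 mod 4 = 3, so the flip contributes -1; sign now -1
(342999/66287): 342999 mod 66287 = 11564, so (342999/66287) = (11564/66287)
factor out 2^2: 11564 = 2^2·2891; with 66287 mod 8 = 7, (2/66287) = +1; sign now -1; continue with (2891/66287)
flip (2891/66287) -> (66287/2891): both odd, 2891 mod 4 = 3, 66287 mod 4 = 3, so the flip contributes -1; sign now +1
(66287/2891): 66287 mod 2891 = 2685, so (66287/2891) = (2685/2891)
flip (2685/2891) -> (2891/2685): both odd, 2685 mod 4 = 1, 2891 mod 4 = 3, so the flip contributes +1; sign now +1
(2891/2685): 2891 mod 2685 = 206, so (2891/2685) = (206/2685)
factor out 2^1: 206 = 2^1·103; with 2685 mod 8 = 5, (2/2685) = -1; sign now -1; continue with (103/2685)
flip (103/2685) -> (2685/103): both odd, 103 mod 4 = 3, 2685 mod 4 = 1, so the flip contributes +1; sign now -1
(2685/103): 2685 mod 103 = 7, so (2685/103) = (7/103)
flip (7/103) -> (103/7): both odd, 7 mod 4 = 3, 103 mod 4 = 3, so the flip contributes -1; sign now +1
(103/7): 103 mod 7 = 5, so (103/7) = (5/7)
flip (5/7) -> (7/5): both odd, 5 mod 4 = 1, 7 mod 4 = 3, so the flip contributes +1; sign now +1
(7/5): 7 mod 5 = 2, so (7/5) = (2/5)
factor out 2^1: 2 = 2^1·1; with 5 mod 8 = 5, (2/5) = -1; sign now -1; continue with (1/5)
reached (1/5) = 1, so the symbol is -1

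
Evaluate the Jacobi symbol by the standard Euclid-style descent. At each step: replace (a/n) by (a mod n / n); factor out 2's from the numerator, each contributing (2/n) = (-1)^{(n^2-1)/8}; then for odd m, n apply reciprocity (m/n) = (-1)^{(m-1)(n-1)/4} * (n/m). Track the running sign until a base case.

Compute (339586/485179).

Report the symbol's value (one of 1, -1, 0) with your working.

339586 = 2^1·169793; (2/485179) = -1 since 485179 mod 8 = 3, so (339586/485179) = (-1)^1·(169793/485179); sign now -1
reciprocity: (169793/485179) = +1·(485179/169793) since 169793 mod 4 = 1, 485179 mod 4 = 3; sign now -1
(485179/169793) = (145593/169793)   [reduce mod 169793]
reciprocity: (145593/169793) = +1·(169793/145593) since 145593 mod 4 = 1, 169793 mod 4 = 1; sign now -1
(169793/145593) = (24200/145593)   [reduce mod 145593]
24200 = 2^3·3025; (2/145593) = +1 since 145593 mod 8 = 1, so (24200/145593) = (+1)^3·(3025/145593); sign now -1
reciprocity: (3025/145593) = +1·(145593/3025) since 3025 mod 4 = 1, 145593 mod 4 = 1; sign now -1
(145593/3025) = (393/3025)   [reduce mod 3025]
reciprocity: (393/3025) = +1·(3025/393) since 393 mod 4 = 1, 3025 mod 4 = 1; sign now -1
(3025/393) = (274/393)   [reduce mod 393]
274 = 2^1·137; (2/393) = +1 since 393 mod 8 = 1, so (274/393) = (+1)^1·(137/393); sign now -1
reciprocity: (137/393) = +1·(393/137) since 137 mod 4 = 1, 393 mod 4 = 1; sign now -1
(393/137) = (119/137)   [reduce mod 137]
reciprocity: (119/137) = +1·(137/119) since 119 mod 4 = 3, 137 mod 4 = 1; sign now -1
(137/119) = (18/119)   [reduce mod 119]
18 = 2^1·9; (2/119) = +1 since 119 mod 8 = 7, so (18/119) = (+1)^1·(9/119); sign now -1
reciprocity: (9/119) = +1·(119/9) since 9 mod 4 = 1, 119 mod 4 = 3; sign now -1
(119/9) = (2/9)   [reduce mod 9]
2 = 2^1·1; (2/9) = +1 since 9 mod 8 = 1, so (2/9) = (+1)^1·(1/9); sign now -1
(1/9) = 1; final value = sign = -1

-1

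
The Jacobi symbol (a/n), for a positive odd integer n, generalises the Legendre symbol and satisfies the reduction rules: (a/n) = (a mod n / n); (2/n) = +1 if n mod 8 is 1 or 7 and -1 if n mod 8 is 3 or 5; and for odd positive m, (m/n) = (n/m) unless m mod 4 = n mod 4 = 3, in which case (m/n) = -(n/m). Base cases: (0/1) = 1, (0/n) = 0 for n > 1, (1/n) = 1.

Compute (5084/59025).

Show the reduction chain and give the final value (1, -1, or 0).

-1

factor out 2^2: 5084 = 2^2·1271; with 59025 mod 8 = 1, (2/59025) = +1; sign now +1; continue with (1271/59025)
flip (1271/59025) -> (59025/1271): both odd, 1271 mod 4 = 3, 59025 mod 4 = 1, so the flip contributes +1; sign now +1
(59025/1271): 59025 mod 1271 = 559, so (59025/1271) = (559/1271)
flip (559/1271) -> (1271/559): both odd, 559 mod 4 = 3, 1271 mod 4 = 3, so the flip contributes -1; sign now -1
(1271/559): 1271 mod 559 = 153, so (1271/559) = (153/559)
flip (153/559) -> (559/153): both odd, 153 mod 4 = 1, 559 mod 4 = 3, so the flip contributes +1; sign now -1
(559/153): 559 mod 153 = 100, so (559/153) = (100/153)
factor out 2^2: 100 = 2^2·25; with 153 mod 8 = 1, (2/153) = +1; sign now -1; continue with (25/153)
flip (25/153) -> (153/25): both odd, 25 mod 4 = 1, 153 mod 4 = 1, so the flip contributes +1; sign now -1
(153/25): 153 mod 25 = 3, so (153/25) = (3/25)
flip (3/25) -> (25/3): both odd, 3 mod 4 = 3, 25 mod 4 = 1, so the flip contributes +1; sign now -1
(25/3): 25 mod 3 = 1, so (25/3) = (1/3)
reached (1/3) = 1, so the symbol is -1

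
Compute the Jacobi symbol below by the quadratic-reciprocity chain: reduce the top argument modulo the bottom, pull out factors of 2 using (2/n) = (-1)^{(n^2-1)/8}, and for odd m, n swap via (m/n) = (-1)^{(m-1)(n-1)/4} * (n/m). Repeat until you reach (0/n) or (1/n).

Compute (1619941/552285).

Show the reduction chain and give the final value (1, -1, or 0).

(1619941/552285): 1619941 mod 552285 = 515371, so (1619941/552285) = (515371/552285)
flip (515371/552285) -> (552285/515371): both odd, 515371 mod 4 = 3, 552285 mod 4 = 1, so the flip contributes +1; sign now +1
(552285/515371): 552285 mod 515371 = 36914, so (552285/515371) = (36914/515371)
factor out 2^1: 36914 = 2^1·18457; with 515371 mod 8 = 3, (2/515371) = -1; sign now -1; continue with (18457/515371)
flip (18457/515371) -> (515371/18457): both odd, 18457 mod 4 = 1, 515371 mod 4 = 3, so the flip contributes +1; sign now -1
(515371/18457): 515371 mod 18457 = 17032, so (515371/18457) = (17032/18457)
factor out 2^3: 17032 = 2^3·2129; with 18457 mod 8 = 1, (2/18457) = +1; sign now -1; continue with (2129/18457)
flip (2129/18457) -> (18457/2129): both odd, 2129 mod 4 = 1, 18457 mod 4 = 1, so the flip contributes +1; sign now -1
(18457/2129): 18457 mod 2129 = 1425, so (18457/2129) = (1425/2129)
flip (1425/2129) -> (2129/1425): both odd, 1425 mod 4 = 1, 2129 mod 4 = 1, so the flip contributes +1; sign now -1
(2129/1425): 2129 mod 1425 = 704, so (2129/1425) = (704/1425)
factor out 2^6: 704 = 2^6·11; with 1425 mod 8 = 1, (2/1425) = +1; sign now -1; continue with (11/1425)
flip (11/1425) -> (1425/11): both odd, 11 mod 4 = 3, 1425 mod 4 = 1, so the flip contributes +1; sign now -1
(1425/11): 1425 mod 11 = 6, so (1425/11) = (6/11)
factor out 2^1: 6 = 2^1·3; with 11 mod 8 = 3, (2/11) = -1; sign now +1; continue with (3/11)
flip (3/11) -> (11/3): both odd, 3 mod 4 = 3, 11 mod 4 = 3, so the flip contributes -1; sign now -1
(11/3): 11 mod 3 = 2, so (11/3) = (2/3)
factor out 2^1: 2 = 2^1·1; with 3 mod 8 = 3, (2/3) = -1; sign now +1; continue with (1/3)
reached (1/3) = 1, so the symbol is +1

1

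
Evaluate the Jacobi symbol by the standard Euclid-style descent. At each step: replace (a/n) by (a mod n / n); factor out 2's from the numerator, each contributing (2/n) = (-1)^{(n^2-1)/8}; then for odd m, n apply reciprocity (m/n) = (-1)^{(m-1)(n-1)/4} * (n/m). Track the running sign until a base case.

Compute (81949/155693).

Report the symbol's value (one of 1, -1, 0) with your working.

1

reciprocity: (81949/155693) = +1·(155693/81949) since 81949 mod 4 = 1, 155693 mod 4 = 1; sign now +1
(155693/81949) = (73744/81949)   [reduce mod 81949]
73744 = 2^4·4609; (2/81949) = -1 since 81949 mod 8 = 5, so (73744/81949) = (-1)^4·(4609/81949); sign now +1
reciprocity: (4609/81949) = +1·(81949/4609) since 4609 mod 4 = 1, 81949 mod 4 = 1; sign now +1
(81949/4609) = (3596/4609)   [reduce mod 4609]
3596 = 2^2·899; (2/4609) = +1 since 4609 mod 8 = 1, so (3596/4609) = (+1)^2·(899/4609); sign now +1
reciprocity: (899/4609) = +1·(4609/899) since 899 mod 4 = 3, 4609 mod 4 = 1; sign now +1
(4609/899) = (114/899)   [reduce mod 899]
114 = 2^1·57; (2/899) = -1 since 899 mod 8 = 3, so (114/899) = (-1)^1·(57/899); sign now -1
reciprocity: (57/899) = +1·(899/57) since 57 mod 4 = 1, 899 mod 4 = 3; sign now -1
(899/57) = (44/57)   [reduce mod 57]
44 = 2^2·11; (2/57) = +1 since 57 mod 8 = 1, so (44/57) = (+1)^2·(11/57); sign now -1
reciprocity: (11/57) = +1·(57/11) since 11 mod 4 = 3, 57 mod 4 = 1; sign now -1
(57/11) = (2/11)   [reduce mod 11]
2 = 2^1·1; (2/11) = -1 since 11 mod 8 = 3, so (2/11) = (-1)^1·(1/11); sign now +1
(1/11) = 1; final value = sign = +1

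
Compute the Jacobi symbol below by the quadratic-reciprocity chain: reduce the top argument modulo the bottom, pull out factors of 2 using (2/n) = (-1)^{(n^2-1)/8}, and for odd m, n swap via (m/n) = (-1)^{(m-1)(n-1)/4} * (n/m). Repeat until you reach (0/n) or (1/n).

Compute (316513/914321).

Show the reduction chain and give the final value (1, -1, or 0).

flip (316513/914321) -> (914321/316513): both odd, 316513 mod 4 = 1, 914321 mod 4 = 1, so the flip contributes +1; sign now +1
(914321/316513): 914321 mod 316513 = 281295, so (914321/316513) = (281295/316513)
flip (281295/316513) -> (316513/281295): both odd, 281295 mod 4 = 3, 316513 mod 4 = 1, so the flip contributes +1; sign now +1
(316513/281295): 316513 mod 281295 = 35218, so (316513/281295) = (35218/281295)
factor out 2^1: 35218 = 2^1·17609; with 281295 mod 8 = 7, (2/281295) = +1; sign now +1; continue with (17609/281295)
flip (17609/281295) -> (281295/17609): both odd, 17609 mod 4 = 1, 281295 mod 4 = 3, so the flip contributes +1; sign now +1
(281295/17609): 281295 mod 17609 = 17160, so (281295/17609) = (17160/17609)
factor out 2^3: 17160 = 2^3·2145; with 17609 mod 8 = 1, (2/17609) = +1; sign now +1; continue with (2145/17609)
flip (2145/17609) -> (17609/2145): both odd, 2145 mod 4 = 1, 17609 mod 4 = 1, so the flip contributes +1; sign now +1
(17609/2145): 17609 mod 2145 = 449, so (17609/2145) = (449/2145)
flip (449/2145) -> (2145/449): both odd, 449 mod 4 = 1, 2145 mod 4 = 1, so the flip contributes +1; sign now +1
(2145/449): 2145 mod 449 = 349, so (2145/449) = (349/449)
flip (349/449) -> (449/349): both odd, 349 mod 4 = 1, 449 mod 4 = 1, so the flip contributes +1; sign now +1
(449/349): 449 mod 349 = 100, so (449/349) = (100/349)
factor out 2^2: 100 = 2^2·25; with 349 mod 8 = 5, (2/349) = -1; sign now +1; continue with (25/349)
flip (25/349) -> (349/25): both odd, 25 mod 4 = 1, 349 mod 4 = 1, so the flip contributes +1; sign now +1
(349/25): 349 mod 25 = 24, so (349/25) = (24/25)
factor out 2^3: 24 = 2^3·3; with 25 mod 8 = 1, (2/25) = +1; sign now +1; continue with (3/25)
flip (3/25) -> (25/3): both odd, 3 mod 4 = 3, 25 mod 4 = 1, so the flip contributes +1; sign now +1
(25/3): 25 mod 3 = 1, so (25/3) = (1/3)
reached (1/3) = 1, so the symbol is +1

1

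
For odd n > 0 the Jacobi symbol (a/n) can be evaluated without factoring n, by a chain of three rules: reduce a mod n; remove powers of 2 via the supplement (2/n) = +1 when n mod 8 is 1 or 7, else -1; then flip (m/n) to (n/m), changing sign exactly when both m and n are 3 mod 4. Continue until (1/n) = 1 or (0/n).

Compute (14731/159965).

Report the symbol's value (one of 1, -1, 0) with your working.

-1

flip (14731/159965) -> (159965/14731): both odd, 14731 mod 4 = 3, 159965 mod 4 = 1, so the flip contributes +1; sign now +1
(159965/14731): 159965 mod 14731 = 12655, so (159965/14731) = (12655/14731)
flip (12655/14731) -> (14731/12655): both odd, 12655 mod 4 = 3, 14731 mod 4 = 3, so the flip contributes -1; sign now -1
(14731/12655): 14731 mod 12655 = 2076, so (14731/12655) = (2076/12655)
factor out 2^2: 2076 = 2^2·519; with 12655 mod 8 = 7, (2/12655) = +1; sign now -1; continue with (519/12655)
flip (519/12655) -> (12655/519): both odd, 519 mod 4 = 3, 12655 mod 4 = 3, so the flip contributes -1; sign now +1
(12655/519): 12655 mod 519 = 199, so (12655/519) = (199/519)
flip (199/519) -> (519/199): both odd, 199 mod 4 = 3, 519 mod 4 = 3, so the flip contributes -1; sign now -1
(519/199): 519 mod 199 = 121, so (519/199) = (121/199)
flip (121/199) -> (199/121): both odd, 121 mod 4 = 1, 199 mod 4 = 3, so the flip contributes +1; sign now -1
(199/121): 199 mod 121 = 78, so (199/121) = (78/121)
factor out 2^1: 78 = 2^1·39; with 121 mod 8 = 1, (2/121) = +1; sign now -1; continue with (39/121)
flip (39/121) -> (121/39): both odd, 39 mod 4 = 3, 121 mod 4 = 1, so the flip contributes +1; sign now -1
(121/39): 121 mod 39 = 4, so (121/39) = (4/39)
factor out 2^2: 4 = 2^2·1; with 39 mod 8 = 7, (2/39) = +1; sign now -1; continue with (1/39)
reached (1/39) = 1, so the symbol is -1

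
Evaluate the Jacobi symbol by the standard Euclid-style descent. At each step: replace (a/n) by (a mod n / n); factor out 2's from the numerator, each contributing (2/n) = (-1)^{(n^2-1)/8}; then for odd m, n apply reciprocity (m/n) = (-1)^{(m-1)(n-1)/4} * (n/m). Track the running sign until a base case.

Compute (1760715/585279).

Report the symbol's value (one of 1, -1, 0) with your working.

(1760715/585279): 1760715 mod 585279 = 4878, so (1760715/585279) = (4878/585279)
factor out 2^1: 4878 = 2^1·2439; with 585279 mod 8 = 7, (2/585279) = +1; sign now +1; continue with (2439/585279)
flip (2439/585279) -> (585279/2439): both odd, 2439 mod 4 = 3, 585279 mod 4 = 3, so the flip contributes -1; sign now -1
(585279/2439): 585279 mod 2439 = 2358, so (585279/2439) = (2358/2439)
factor out 2^1: 2358 = 2^1·1179; with 2439 mod 8 = 7, (2/2439) = +1; sign now -1; continue with (1179/2439)
flip (1179/2439) -> (2439/1179): both odd, 1179 mod 4 = 3, 2439 mod 4 = 3, so the flip contributes -1; sign now +1
(2439/1179): 2439 mod 1179 = 81, so (2439/1179) = (81/1179)
flip (81/1179) -> (1179/81): both odd, 81 mod 4 = 1, 1179 mod 4 = 3, so the flip contributes +1; sign now +1
(1179/81): 1179 mod 81 = 45, so (1179/81) = (45/81)
flip (45/81) -> (81/45): both odd, 45 mod 4 = 1, 81 mod 4 = 1, so the flip contributes +1; sign now +1
(81/45): 81 mod 45 = 36, so (81/45) = (36/45)
factor out 2^2: 36 = 2^2·9; with 45 mod 8 = 5, (2/45) = -1; sign now +1; continue with (9/45)
flip (9/45) -> (45/9): both odd, 9 mod 4 = 1, 45 mod 4 = 1, so the flip contributes +1; sign now +1
(45/9): 45 mod 9 = 0, so (45/9) = (0/9)
reached (0/9); gcd(a, n) > 1, so (0/9) = 0 and the symbol is 0

0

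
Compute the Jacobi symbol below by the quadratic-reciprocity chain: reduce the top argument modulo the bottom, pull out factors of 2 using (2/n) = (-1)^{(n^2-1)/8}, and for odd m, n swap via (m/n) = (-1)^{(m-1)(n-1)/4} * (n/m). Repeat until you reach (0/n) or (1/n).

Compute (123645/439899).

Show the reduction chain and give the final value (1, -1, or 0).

0

reciprocity: (123645/439899) = +1·(439899/123645) since 123645 mod 4 = 1, 439899 mod 4 = 3; sign now +1
(439899/123645) = (68964/123645)   [reduce mod 123645]
68964 = 2^2·17241; (2/123645) = -1 since 123645 mod 8 = 5, so (68964/123645) = (-1)^2·(17241/123645); sign now +1
reciprocity: (17241/123645) = +1·(123645/17241) since 17241 mod 4 = 1, 123645 mod 4 = 1; sign now +1
(123645/17241) = (2958/17241)   [reduce mod 17241]
2958 = 2^1·1479; (2/17241) = +1 since 17241 mod 8 = 1, so (2958/17241) = (+1)^1·(1479/17241); sign now +1
reciprocity: (1479/17241) = +1·(17241/1479) since 1479 mod 4 = 3, 17241 mod 4 = 1; sign now +1
(17241/1479) = (972/1479)   [reduce mod 1479]
972 = 2^2·243; (2/1479) = +1 since 1479 mod 8 = 7, so (972/1479) = (+1)^2·(243/1479); sign now +1
reciprocity: (243/1479) = -1·(1479/243) since 243 mod 4 = 3, 1479 mod 4 = 3; sign now -1
(1479/243) = (21/243)   [reduce mod 243]
reciprocity: (21/243) = +1·(243/21) since 21 mod 4 = 1, 243 mod 4 = 3; sign now -1
(243/21) = (12/21)   [reduce mod 21]
12 = 2^2·3; (2/21) = -1 since 21 mod 8 = 5, so (12/21) = (-1)^2·(3/21); sign now -1
reciprocity: (3/21) = +1·(21/3) since 3 mod 4 = 3, 21 mod 4 = 1; sign now -1
(21/3) = (0/3)   [reduce mod 3]
(0/3) = 0   [gcd(a, n) > 1]; final value = 0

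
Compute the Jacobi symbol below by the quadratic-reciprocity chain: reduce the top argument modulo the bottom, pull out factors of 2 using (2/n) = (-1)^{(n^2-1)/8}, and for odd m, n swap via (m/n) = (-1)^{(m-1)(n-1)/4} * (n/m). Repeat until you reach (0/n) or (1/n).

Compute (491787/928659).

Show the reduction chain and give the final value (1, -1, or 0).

0

reciprocity: (491787/928659) = -1·(928659/491787) since 491787 mod 4 = 3, 928659 mod 4 = 3; sign now -1
(928659/491787) = (436872/491787)   [reduce mod 491787]
436872 = 2^3·54609; (2/491787) = -1 since 491787 mod 8 = 3, so (436872/491787) = (-1)^3·(54609/491787); sign now +1
reciprocity: (54609/491787) = +1·(491787/54609) since 54609 mod 4 = 1, 491787 mod 4 = 3; sign now +1
(491787/54609) = (306/54609)   [reduce mod 54609]
306 = 2^1·153; (2/54609) = +1 since 54609 mod 8 = 1, so (306/54609) = (+1)^1·(153/54609); sign now +1
reciprocity: (153/54609) = +1·(54609/153) since 153 mod 4 = 1, 54609 mod 4 = 1; sign now +1
(54609/153) = (141/153)   [reduce mod 153]
reciprocity: (141/153) = +1·(153/141) since 141 mod 4 = 1, 153 mod 4 = 1; sign now +1
(153/141) = (12/141)   [reduce mod 141]
12 = 2^2·3; (2/141) = -1 since 141 mod 8 = 5, so (12/141) = (-1)^2·(3/141); sign now +1
reciprocity: (3/141) = +1·(141/3) since 3 mod 4 = 3, 141 mod 4 = 1; sign now +1
(141/3) = (0/3)   [reduce mod 3]
(0/3) = 0   [gcd(a, n) > 1]; final value = 0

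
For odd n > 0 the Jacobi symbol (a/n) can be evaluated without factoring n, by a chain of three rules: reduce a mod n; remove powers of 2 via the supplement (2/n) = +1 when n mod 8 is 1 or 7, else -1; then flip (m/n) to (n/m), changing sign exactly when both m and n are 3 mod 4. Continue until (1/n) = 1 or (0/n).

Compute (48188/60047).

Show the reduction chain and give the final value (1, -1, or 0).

factor out 2^2: 48188 = 2^2·12047; with 60047 mod 8 = 7, (2/60047) = +1; sign now +1; continue with (12047/60047)
flip (12047/60047) -> (60047/12047): both odd, 12047 mod 4 = 3, 60047 mod 4 = 3, so the flip contributes -1; sign now -1
(60047/12047): 60047 mod 12047 = 11859, so (60047/12047) = (11859/12047)
flip (11859/12047) -> (12047/11859): both odd, 11859 mod 4 = 3, 12047 mod 4 = 3, so the flip contributes -1; sign now +1
(12047/11859): 12047 mod 11859 = 188, so (12047/11859) = (188/11859)
factor out 2^2: 188 = 2^2·47; with 11859 mod 8 = 3, (2/11859) = -1; sign now +1; continue with (47/11859)
flip (47/11859) -> (11859/47): both odd, 47 mod 4 = 3, 11859 mod 4 = 3, so the flip contributes -1; sign now -1
(11859/47): 11859 mod 47 = 15, so (11859/47) = (15/47)
flip (15/47) -> (47/15): both odd, 15 mod 4 = 3, 47 mod 4 = 3, so the flip contributes -1; sign now +1
(47/15): 47 mod 15 = 2, so (47/15) = (2/15)
factor out 2^1: 2 = 2^1·1; with 15 mod 8 = 7, (2/15) = +1; sign now +1; continue with (1/15)
reached (1/15) = 1, so the symbol is +1

1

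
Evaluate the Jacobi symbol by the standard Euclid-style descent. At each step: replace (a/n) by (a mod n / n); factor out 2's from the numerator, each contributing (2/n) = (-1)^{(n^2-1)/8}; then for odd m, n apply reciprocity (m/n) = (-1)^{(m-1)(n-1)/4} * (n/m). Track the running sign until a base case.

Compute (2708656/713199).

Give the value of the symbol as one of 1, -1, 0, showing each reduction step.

1

(2708656/713199): 2708656 mod 713199 = 569059, so (2708656/713199) = (569059/713199)
flip (569059/713199) -> (713199/569059): both odd, 569059 mod 4 = 3, 713199 mod 4 = 3, so the flip contributes -1; sign now -1
(713199/569059): 713199 mod 569059 = 144140, so (713199/569059) = (144140/569059)
factor out 2^2: 144140 = 2^2·36035; with 569059 mod 8 = 3, (2/569059) = -1; sign now -1; continue with (36035/569059)
flip (36035/569059) -> (569059/36035): both odd, 36035 mod 4 = 3, 569059 mod 4 = 3, so the flip contributes -1; sign now +1
(569059/36035): 569059 mod 36035 = 28534, so (569059/36035) = (28534/36035)
factor out 2^1: 28534 = 2^1·14267; with 36035 mod 8 = 3, (2/36035) = -1; sign now -1; continue with (14267/36035)
flip (14267/36035) -> (36035/14267): both odd, 14267 mod 4 = 3, 36035 mod 4 = 3, so the flip contributes -1; sign now +1
(36035/14267): 36035 mod 14267 = 7501, so (36035/14267) = (7501/14267)
flip (7501/14267) -> (14267/7501): both odd, 7501 mod 4 = 1, 14267 mod 4 = 3, so the flip contributes +1; sign now +1
(14267/7501): 14267 mod 7501 = 6766, so (14267/7501) = (6766/7501)
factor out 2^1: 6766 = 2^1·3383; with 7501 mod 8 = 5, (2/7501) = -1; sign now -1; continue with (3383/7501)
flip (3383/7501) -> (7501/3383): both odd, 3383 mod 4 = 3, 7501 mod 4 = 1, so the flip contributes +1; sign now -1
(7501/3383): 7501 mod 3383 = 735, so (7501/3383) = (735/3383)
flip (735/3383) -> (3383/735): both odd, 735 mod 4 = 3, 3383 mod 4 = 3, so the flip contributes -1; sign now +1
(3383/735): 3383 mod 735 = 443, so (3383/735) = (443/735)
flip (443/735) -> (735/443): both odd, 443 mod 4 = 3, 735 mod 4 = 3, so the flip contributes -1; sign now -1
(735/443): 735 mod 443 = 292, so (735/443) = (292/443)
factor out 2^2: 292 = 2^2·73; with 443 mod 8 = 3, (2/443) = -1; sign now -1; continue with (73/443)
flip (73/443) -> (443/73): both odd, 73 mod 4 = 1, 443 mod 4 = 3, so the flip contributes +1; sign now -1
(443/73): 443 mod 73 = 5, so (443/73) = (5/73)
flip (5/73) -> (73/5): both odd, 5 mod 4 = 1, 73 mod 4 = 1, so the flip contributes +1; sign now -1
(73/5): 73 mod 5 = 3, so (73/5) = (3/5)
flip (3/5) -> (5/3): both odd, 3 mod 4 = 3, 5 mod 4 = 1, so the flip contributes +1; sign now -1
(5/3): 5 mod 3 = 2, so (5/3) = (2/3)
factor out 2^1: 2 = 2^1·1; with 3 mod 8 = 3, (2/3) = -1; sign now +1; continue with (1/3)
reached (1/3) = 1, so the symbol is +1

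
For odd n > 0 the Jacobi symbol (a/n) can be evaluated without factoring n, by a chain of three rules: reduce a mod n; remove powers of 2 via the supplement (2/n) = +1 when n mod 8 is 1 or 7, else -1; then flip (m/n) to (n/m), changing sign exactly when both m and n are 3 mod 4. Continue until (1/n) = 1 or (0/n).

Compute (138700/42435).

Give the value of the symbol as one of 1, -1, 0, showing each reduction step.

(138700/42435): 138700 mod 42435 = 11395, so (138700/42435) = (11395/42435)
flip (11395/42435) -> (42435/11395): both odd, 11395 mod 4 = 3, 42435 mod 4 = 3, so the flip contributes -1; sign now -1
(42435/11395): 42435 mod 11395 = 8250, so (42435/11395) = (8250/11395)
factor out 2^1: 8250 = 2^1·4125; with 11395 mod 8 = 3, (2/11395) = -1; sign now +1; continue with (4125/11395)
flip (4125/11395) -> (11395/4125): both odd, 4125 mod 4 = 1, 11395 mod 4 = 3, so the flip contributes +1; sign now +1
(11395/4125): 11395 mod 4125 = 3145, so (11395/4125) = (3145/4125)
flip (3145/4125) -> (4125/3145): both odd, 3145 mod 4 = 1, 4125 mod 4 = 1, so the flip contributes +1; sign now +1
(4125/3145): 4125 mod 3145 = 980, so (4125/3145) = (980/3145)
factor out 2^2: 980 = 2^2·245; with 3145 mod 8 = 1, (2/3145) = +1; sign now +1; continue with (245/3145)
flip (245/3145) -> (3145/245): both odd, 245 mod 4 = 1, 3145 mod 4 = 1, so the flip contributes +1; sign now +1
(3145/245): 3145 mod 245 = 205, so (3145/245) = (205/245)
flip (205/245) -> (245/205): both odd, 205 mod 4 = 1, 245 mod 4 = 1, so the flip contributes +1; sign now +1
(245/205): 245 mod 205 = 40, so (245/205) = (40/205)
factor out 2^3: 40 = 2^3·5; with 205 mod 8 = 5, (2/205) = -1; sign now -1; continue with (5/205)
flip (5/205) -> (205/5): both odd, 5 mod 4 = 1, 205 mod 4 = 1, so the flip contributes +1; sign now -1
(205/5): 205 mod 5 = 0, so (205/5) = (0/5)
reached (0/5); gcd(a, n) > 1, so (0/5) = 0 and the symbol is 0

0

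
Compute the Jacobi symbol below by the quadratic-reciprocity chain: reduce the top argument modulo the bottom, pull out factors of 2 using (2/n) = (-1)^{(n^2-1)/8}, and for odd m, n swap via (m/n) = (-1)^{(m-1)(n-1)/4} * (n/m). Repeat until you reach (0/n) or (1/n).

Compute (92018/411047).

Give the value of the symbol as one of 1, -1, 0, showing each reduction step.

1

factor out 2^1: 92018 = 2^1·46009; with 411047 mod 8 = 7, (2/411047) = +1; sign now +1; continue with (46009/411047)
flip (46009/411047) -> (411047/46009): both odd, 46009 mod 4 = 1, 411047 mod 4 = 3, so the flip contributes +1; sign now +1
(411047/46009): 411047 mod 46009 = 42975, so (411047/46009) = (42975/46009)
flip (42975/46009) -> (46009/42975): both odd, 42975 mod 4 = 3, 46009 mod 4 = 1, so the flip contributes +1; sign now +1
(46009/42975): 46009 mod 42975 = 3034, so (46009/42975) = (3034/42975)
factor out 2^1: 3034 = 2^1·1517; with 42975 mod 8 = 7, (2/42975) = +1; sign now +1; continue with (1517/42975)
flip (1517/42975) -> (42975/1517): both odd, 1517 mod 4 = 1, 42975 mod 4 = 3, so the flip contributes +1; sign now +1
(42975/1517): 42975 mod 1517 = 499, so (42975/1517) = (499/1517)
flip (499/1517) -> (1517/499): both odd, 499 mod 4 = 3, 1517 mod 4 = 1, so the flip contributes +1; sign now +1
(1517/499): 1517 mod 499 = 20, so (1517/499) = (20/499)
factor out 2^2: 20 = 2^2·5; with 499 mod 8 = 3, (2/499) = -1; sign now +1; continue with (5/499)
flip (5/499) -> (499/5): both odd, 5 mod 4 = 1, 499 mod 4 = 3, so the flip contributes +1; sign now +1
(499/5): 499 mod 5 = 4, so (499/5) = (4/5)
factor out 2^2: 4 = 2^2·1; with 5 mod 8 = 5, (2/5) = -1; sign now +1; continue with (1/5)
reached (1/5) = 1, so the symbol is +1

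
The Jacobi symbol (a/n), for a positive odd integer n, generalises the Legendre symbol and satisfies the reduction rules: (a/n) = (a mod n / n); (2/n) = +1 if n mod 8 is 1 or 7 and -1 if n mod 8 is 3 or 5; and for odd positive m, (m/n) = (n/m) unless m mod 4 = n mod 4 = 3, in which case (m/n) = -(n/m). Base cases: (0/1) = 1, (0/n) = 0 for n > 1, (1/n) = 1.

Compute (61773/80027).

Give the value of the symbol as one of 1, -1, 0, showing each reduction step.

1

flip (61773/80027) -> (80027/61773): both odd, 61773 mod 4 = 1, 80027 mod 4 = 3, so the flip contributes +1; sign now +1
(80027/61773): 80027 mod 61773 = 18254, so (80027/61773) = (18254/61773)
factor out 2^1: 18254 = 2^1·9127; with 61773 mod 8 = 5, (2/61773) = -1; sign now -1; continue with (9127/61773)
flip (9127/61773) -> (61773/9127): both odd, 9127 mod 4 = 3, 61773 mod 4 = 1, so the flip contributes +1; sign now -1
(61773/9127): 61773 mod 9127 = 7011, so (61773/9127) = (7011/9127)
flip (7011/9127) -> (9127/7011): both odd, 7011 mod 4 = 3, 9127 mod 4 = 3, so the flip contributes -1; sign now +1
(9127/7011): 9127 mod 7011 = 2116, so (9127/7011) = (2116/7011)
factor out 2^2: 2116 = 2^2·529; with 7011 mod 8 = 3, (2/7011) = -1; sign now +1; continue with (529/7011)
flip (529/7011) -> (7011/529): both odd, 529 mod 4 = 1, 7011 mod 4 = 3, so the flip contributes +1; sign now +1
(7011/529): 7011 mod 529 = 134, so (7011/529) = (134/529)
factor out 2^1: 134 = 2^1·67; with 529 mod 8 = 1, (2/529) = +1; sign now +1; continue with (67/529)
flip (67/529) -> (529/67): both odd, 67 mod 4 = 3, 529 mod 4 = 1, so the flip contributes +1; sign now +1
(529/67): 529 mod 67 = 60, so (529/67) = (60/67)
factor out 2^2: 60 = 2^2·15; with 67 mod 8 = 3, (2/67) = -1; sign now +1; continue with (15/67)
flip (15/67) -> (67/15): both odd, 15 mod 4 = 3, 67 mod 4 = 3, so the flip contributes -1; sign now -1
(67/15): 67 mod 15 = 7, so (67/15) = (7/15)
flip (7/15) -> (15/7): both odd, 7 mod 4 = 3, 15 mod 4 = 3, so the flip contributes -1; sign now +1
(15/7): 15 mod 7 = 1, so (15/7) = (1/7)
reached (1/7) = 1, so the symbol is +1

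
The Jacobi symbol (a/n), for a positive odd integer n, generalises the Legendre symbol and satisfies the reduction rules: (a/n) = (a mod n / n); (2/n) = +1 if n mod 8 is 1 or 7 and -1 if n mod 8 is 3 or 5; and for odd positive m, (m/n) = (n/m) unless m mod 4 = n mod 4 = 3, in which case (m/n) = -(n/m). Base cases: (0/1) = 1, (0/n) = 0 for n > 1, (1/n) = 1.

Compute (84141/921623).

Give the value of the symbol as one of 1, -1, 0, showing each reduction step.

reciprocity: (84141/921623) = +1·(921623/84141) since 84141 mod 4 = 1, 921623 mod 4 = 3; sign now +1
(921623/84141) = (80213/84141)   [reduce mod 84141]
reciprocity: (80213/84141) = +1·(84141/80213) since 80213 mod 4 = 1, 84141 mod 4 = 1; sign now +1
(84141/80213) = (3928/80213)   [reduce mod 80213]
3928 = 2^3·491; (2/80213) = -1 since 80213 mod 8 = 5, so (3928/80213) = (-1)^3·(491/80213); sign now -1
reciprocity: (491/80213) = +1·(80213/491) since 491 mod 4 = 3, 80213 mod 4 = 1; sign now -1
(80213/491) = (180/491)   [reduce mod 491]
180 = 2^2·45; (2/491) = -1 since 491 mod 8 = 3, so (180/491) = (-1)^2·(45/491); sign now -1
reciprocity: (45/491) = +1·(491/45) since 45 mod 4 = 1, 491 mod 4 = 3; sign now -1
(491/45) = (41/45)   [reduce mod 45]
reciprocity: (41/45) = +1·(45/41) since 41 mod 4 = 1, 45 mod 4 = 1; sign now -1
(45/41) = (4/41)   [reduce mod 41]
4 = 2^2·1; (2/41) = +1 since 41 mod 8 = 1, so (4/41) = (+1)^2·(1/41); sign now -1
(1/41) = 1; final value = sign = -1

-1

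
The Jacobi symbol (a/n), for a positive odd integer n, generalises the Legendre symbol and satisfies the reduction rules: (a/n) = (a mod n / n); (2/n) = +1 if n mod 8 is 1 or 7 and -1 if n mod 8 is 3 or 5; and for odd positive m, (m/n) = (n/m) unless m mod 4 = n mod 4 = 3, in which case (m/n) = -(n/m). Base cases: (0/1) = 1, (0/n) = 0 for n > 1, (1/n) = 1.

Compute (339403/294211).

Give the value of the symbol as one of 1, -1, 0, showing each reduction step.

(339403/294211) = (45192/294211)   [reduce mod 294211]
45192 = 2^3·5649; (2/294211) = -1 since 294211 mod 8 = 3, so (45192/294211) = (-1)^3·(5649/294211); sign now -1
reciprocity: (5649/294211) = +1·(294211/5649) since 5649 mod 4 = 1, 294211 mod 4 = 3; sign now -1
(294211/5649) = (463/5649)   [reduce mod 5649]
reciprocity: (463/5649) = +1·(5649/463) since 463 mod 4 = 3, 5649 mod 4 = 1; sign now -1
(5649/463) = (93/463)   [reduce mod 463]
reciprocity: (93/463) = +1·(463/93) since 93 mod 4 = 1, 463 mod 4 = 3; sign now -1
(463/93) = (91/93)   [reduce mod 93]
reciprocity: (91/93) = +1·(93/91) since 91 mod 4 = 3, 93 mod 4 = 1; sign now -1
(93/91) = (2/91)   [reduce mod 91]
2 = 2^1·1; (2/91) = -1 since 91 mod 8 = 3, so (2/91) = (-1)^1·(1/91); sign now +1
(1/91) = 1; final value = sign = +1

1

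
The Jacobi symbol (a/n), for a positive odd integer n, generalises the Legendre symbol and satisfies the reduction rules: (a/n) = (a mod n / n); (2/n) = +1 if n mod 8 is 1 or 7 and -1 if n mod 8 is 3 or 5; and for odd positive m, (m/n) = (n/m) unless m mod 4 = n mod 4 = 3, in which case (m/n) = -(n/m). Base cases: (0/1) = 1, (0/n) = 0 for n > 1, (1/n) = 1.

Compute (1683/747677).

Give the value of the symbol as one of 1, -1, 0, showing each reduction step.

reciprocity: (1683/747677) = +1·(747677/1683) since 1683 mod 4 = 3, 747677 mod 4 = 1; sign now +1
(747677/1683) = (425/1683)   [reduce mod 1683]
reciprocity: (425/1683) = +1·(1683/425) since 425 mod 4 = 1, 1683 mod 4 = 3; sign now +1
(1683/425) = (408/425)   [reduce mod 425]
408 = 2^3·51; (2/425) = +1 since 425 mod 8 = 1, so (408/425) = (+1)^3·(51/425); sign now +1
reciprocity: (51/425) = +1·(425/51) since 51 mod 4 = 3, 425 mod 4 = 1; sign now +1
(425/51) = (17/51)   [reduce mod 51]
reciprocity: (17/51) = +1·(51/17) since 17 mod 4 = 1, 51 mod 4 = 3; sign now +1
(51/17) = (0/17)   [reduce mod 17]
(0/17) = 0   [gcd(a, n) > 1]; final value = 0

0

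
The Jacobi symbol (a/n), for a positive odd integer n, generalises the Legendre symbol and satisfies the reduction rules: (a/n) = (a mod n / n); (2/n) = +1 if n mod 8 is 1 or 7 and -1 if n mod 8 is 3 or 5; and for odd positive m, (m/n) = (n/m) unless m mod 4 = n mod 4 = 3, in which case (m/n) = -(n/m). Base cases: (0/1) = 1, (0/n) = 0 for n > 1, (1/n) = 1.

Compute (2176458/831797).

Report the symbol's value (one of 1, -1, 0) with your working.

(2176458/831797) = (512864/831797)   [reduce mod 831797]
512864 = 2^5·16027; (2/831797) = -1 since 831797 mod 8 = 5, so (512864/831797) = (-1)^5·(16027/831797); sign now -1
reciprocity: (16027/831797) = +1·(831797/16027) since 16027 mod 4 = 3, 831797 mod 4 = 1; sign now -1
(831797/16027) = (14420/16027)   [reduce mod 16027]
14420 = 2^2·3605; (2/16027) = -1 since 16027 mod 8 = 3, so (14420/16027) = (-1)^2·(3605/16027); sign now -1
reciprocity: (3605/16027) = +1·(16027/3605) since 3605 mod 4 = 1, 16027 mod 4 = 3; sign now -1
(16027/3605) = (1607/3605)   [reduce mod 3605]
reciprocity: (1607/3605) = +1·(3605/1607) since 1607 mod 4 = 3, 3605 mod 4 = 1; sign now -1
(3605/1607) = (391/1607)   [reduce mod 1607]
reciprocity: (391/1607) = -1·(1607/391) since 391 mod 4 = 3, 1607 mod 4 = 3; sign now +1
(1607/391) = (43/391)   [reduce mod 391]
reciprocity: (43/391) = -1·(391/43) since 43 mod 4 = 3, 391 mod 4 = 3; sign now -1
(391/43) = (4/43)   [reduce mod 43]
4 = 2^2·1; (2/43) = -1 since 43 mod 8 = 3, so (4/43) = (-1)^2·(1/43); sign now -1
(1/43) = 1; final value = sign = -1

-1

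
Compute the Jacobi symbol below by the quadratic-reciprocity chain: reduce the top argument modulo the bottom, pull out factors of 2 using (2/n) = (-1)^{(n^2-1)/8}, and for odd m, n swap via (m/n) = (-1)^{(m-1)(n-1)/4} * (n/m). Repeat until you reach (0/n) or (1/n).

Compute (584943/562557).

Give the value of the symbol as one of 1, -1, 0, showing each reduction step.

(584943/562557) = (22386/562557)   [reduce mod 562557]
22386 = 2^1·11193; (2/562557) = -1 since 562557 mod 8 = 5, so (22386/562557) = (-1)^1·(11193/562557); sign now -1
reciprocity: (11193/562557) = +1·(562557/11193) since 11193 mod 4 = 1, 562557 mod 4 = 1; sign now -1
(562557/11193) = (2907/11193)   [reduce mod 11193]
reciprocity: (2907/11193) = +1·(11193/2907) since 2907 mod 4 = 3, 11193 mod 4 = 1; sign now -1
(11193/2907) = (2472/2907)   [reduce mod 2907]
2472 = 2^3·309; (2/2907) = -1 since 2907 mod 8 = 3, so (2472/2907) = (-1)^3·(309/2907); sign now +1
reciprocity: (309/2907) = +1·(2907/309) since 309 mod 4 = 1, 2907 mod 4 = 3; sign now +1
(2907/309) = (126/309)   [reduce mod 309]
126 = 2^1·63; (2/309) = -1 since 309 mod 8 = 5, so (126/309) = (-1)^1·(63/309); sign now -1
reciprocity: (63/309) = +1·(309/63) since 63 mod 4 = 3, 309 mod 4 = 1; sign now -1
(309/63) = (57/63)   [reduce mod 63]
reciprocity: (57/63) = +1·(63/57) since 57 mod 4 = 1, 63 mod 4 = 3; sign now -1
(63/57) = (6/57)   [reduce mod 57]
6 = 2^1·3; (2/57) = +1 since 57 mod 8 = 1, so (6/57) = (+1)^1·(3/57); sign now -1
reciprocity: (3/57) = +1·(57/3) since 3 mod 4 = 3, 57 mod 4 = 1; sign now -1
(57/3) = (0/3)   [reduce mod 3]
(0/3) = 0   [gcd(a, n) > 1]; final value = 0

0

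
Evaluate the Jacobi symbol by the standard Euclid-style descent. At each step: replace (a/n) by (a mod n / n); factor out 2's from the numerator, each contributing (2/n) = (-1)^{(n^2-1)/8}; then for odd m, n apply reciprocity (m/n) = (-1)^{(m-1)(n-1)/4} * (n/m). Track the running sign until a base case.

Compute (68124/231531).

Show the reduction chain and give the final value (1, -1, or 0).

68124 = 2^2·17031; (2/231531) = -1 since 231531 mod 8 = 3, so (68124/231531) = (-1)^2·(17031/231531); sign now +1
reciprocity: (17031/231531) = -1·(231531/17031) since 17031 mod 4 = 3, 231531 mod 4 = 3; sign now -1
(231531/17031) = (10128/17031)   [reduce mod 17031]
10128 = 2^4·633; (2/17031) = +1 since 17031 mod 8 = 7, so (10128/17031) = (+1)^4·(633/17031); sign now -1
reciprocity: (633/17031) = +1·(17031/633) since 633 mod 4 = 1, 17031 mod 4 = 3; sign now -1
(17031/633) = (573/633)   [reduce mod 633]
reciprocity: (573/633) = +1·(633/573) since 573 mod 4 = 1, 633 mod 4 = 1; sign now -1
(633/573) = (60/573)   [reduce mod 573]
60 = 2^2·15; (2/573) = -1 since 573 mod 8 = 5, so (60/573) = (-1)^2·(15/573); sign now -1
reciprocity: (15/573) = +1·(573/15) since 15 mod 4 = 3, 573 mod 4 = 1; sign now -1
(573/15) = (3/15)   [reduce mod 15]
reciprocity: (3/15) = -1·(15/3) since 3 mod 4 = 3, 15 mod 4 = 3; sign now +1
(15/3) = (0/3)   [reduce mod 3]
(0/3) = 0   [gcd(a, n) > 1]; final value = 0

0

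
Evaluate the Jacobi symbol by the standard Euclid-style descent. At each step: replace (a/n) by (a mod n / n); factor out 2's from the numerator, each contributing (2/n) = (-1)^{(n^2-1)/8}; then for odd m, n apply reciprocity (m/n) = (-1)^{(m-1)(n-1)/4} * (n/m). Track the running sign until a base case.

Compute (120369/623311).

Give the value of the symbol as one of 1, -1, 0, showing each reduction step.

reciprocity: (120369/623311) = +1·(623311/120369) since 120369 mod 4 = 1, 623311 mod 4 = 3; sign now +1
(623311/120369) = (21466/120369)   [reduce mod 120369]
21466 = 2^1·10733; (2/120369) = +1 since 120369 mod 8 = 1, so (21466/120369) = (+1)^1·(10733/120369); sign now +1
reciprocity: (10733/120369) = +1·(120369/10733) since 10733 mod 4 = 1, 120369 mod 4 = 1; sign now +1
(120369/10733) = (2306/10733)   [reduce mod 10733]
2306 = 2^1·1153; (2/10733) = -1 since 10733 mod 8 = 5, so (2306/10733) = (-1)^1·(1153/10733); sign now -1
reciprocity: (1153/10733) = +1·(10733/1153) since 1153 mod 4 = 1, 10733 mod 4 = 1; sign now -1
(10733/1153) = (356/1153)   [reduce mod 1153]
356 = 2^2·89; (2/1153) = +1 since 1153 mod 8 = 1, so (356/1153) = (+1)^2·(89/1153); sign now -1
reciprocity: (89/1153) = +1·(1153/89) since 89 mod 4 = 1, 1153 mod 4 = 1; sign now -1
(1153/89) = (85/89)   [reduce mod 89]
reciprocity: (85/89) = +1·(89/85) since 85 mod 4 = 1, 89 mod 4 = 1; sign now -1
(89/85) = (4/85)   [reduce mod 85]
4 = 2^2·1; (2/85) = -1 since 85 mod 8 = 5, so (4/85) = (-1)^2·(1/85); sign now -1
(1/85) = 1; final value = sign = -1

-1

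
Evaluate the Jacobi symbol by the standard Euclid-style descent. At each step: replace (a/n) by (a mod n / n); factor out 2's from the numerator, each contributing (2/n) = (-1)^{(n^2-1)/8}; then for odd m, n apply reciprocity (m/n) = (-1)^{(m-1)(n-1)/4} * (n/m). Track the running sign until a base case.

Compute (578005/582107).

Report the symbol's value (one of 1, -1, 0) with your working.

-1

flip (578005/582107) -> (582107/578005): both odd, 578005 mod 4 = 1, 582107 mod 4 = 3, so the flip contributes +1; sign now +1
(582107/578005): 582107 mod 578005 = 4102, so (582107/578005) = (4102/578005)
factor out 2^1: 4102 = 2^1·2051; with 578005 mod 8 = 5, (2/578005) = -1; sign now -1; continue with (2051/578005)
flip (2051/578005) -> (578005/2051): both odd, 2051 mod 4 = 3, 578005 mod 4 = 1, so the flip contributes +1; sign now -1
(578005/2051): 578005 mod 2051 = 1674, so (578005/2051) = (1674/2051)
factor out 2^1: 1674 = 2^1·837; with 2051 mod 8 = 3, (2/2051) = -1; sign now +1; continue with (837/2051)
flip (837/2051) -> (2051/837): both odd, 837 mod 4 = 1, 2051 mod 4 = 3, so the flip contributes +1; sign now +1
(2051/837): 2051 mod 837 = 377, so (2051/837) = (377/837)
flip (377/837) -> (837/377): both odd, 377 mod 4 = 1, 837 mod 4 = 1, so the flip contributes +1; sign now +1
(837/377): 837 mod 377 = 83, so (837/377) = (83/377)
flip (83/377) -> (377/83): both odd, 83 mod 4 = 3, 377 mod 4 = 1, so the flip contributes +1; sign now +1
(377/83): 377 mod 83 = 45, so (377/83) = (45/83)
flip (45/83) -> (83/45): both odd, 45 mod 4 = 1, 83 mod 4 = 3, so the flip contributes +1; sign now +1
(83/45): 83 mod 45 = 38, so (83/45) = (38/45)
factor out 2^1: 38 = 2^1·19; with 45 mod 8 = 5, (2/45) = -1; sign now -1; continue with (19/45)
flip (19/45) -> (45/19): both odd, 19 mod 4 = 3, 45 mod 4 = 1, so the flip contributes +1; sign now -1
(45/19): 45 mod 19 = 7, so (45/19) = (7/19)
flip (7/19) -> (19/7): both odd, 7 mod 4 = 3, 19 mod 4 = 3, so the flip contributes -1; sign now +1
(19/7): 19 mod 7 = 5, so (19/7) = (5/7)
flip (5/7) -> (7/5): both odd, 5 mod 4 = 1, 7 mod 4 = 3, so the flip contributes +1; sign now +1
(7/5): 7 mod 5 = 2, so (7/5) = (2/5)
factor out 2^1: 2 = 2^1·1; with 5 mod 8 = 5, (2/5) = -1; sign now -1; continue with (1/5)
reached (1/5) = 1, so the symbol is -1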